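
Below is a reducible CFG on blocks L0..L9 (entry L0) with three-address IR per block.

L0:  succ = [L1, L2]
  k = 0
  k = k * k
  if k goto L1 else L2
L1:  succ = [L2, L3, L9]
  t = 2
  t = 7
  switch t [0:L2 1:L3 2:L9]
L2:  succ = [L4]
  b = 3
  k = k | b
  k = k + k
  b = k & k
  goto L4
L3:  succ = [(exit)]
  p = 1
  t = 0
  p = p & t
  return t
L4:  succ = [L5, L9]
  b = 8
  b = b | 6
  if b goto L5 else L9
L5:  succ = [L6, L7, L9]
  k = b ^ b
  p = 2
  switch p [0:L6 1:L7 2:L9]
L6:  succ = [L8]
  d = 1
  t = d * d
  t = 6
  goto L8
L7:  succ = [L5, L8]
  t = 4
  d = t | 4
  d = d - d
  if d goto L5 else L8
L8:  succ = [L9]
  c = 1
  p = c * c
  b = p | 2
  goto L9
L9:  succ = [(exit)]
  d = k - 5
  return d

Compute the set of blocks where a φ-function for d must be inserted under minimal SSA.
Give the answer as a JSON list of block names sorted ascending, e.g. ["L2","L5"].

idom tree: L1←L0 L2←L0 L3←L1 L4←L2 L5←L4 L6←L5 L7←L5 L8←L5 L9←L0
Dom at joins:
  L2: preds {L0,L1}: {L0} ∩ {L0,L1} = {L0}; idom=L0
  L5: preds {L4,L7}: {L0,L2,L4} ∩ {L0,L2,L4,L5,L7} = {L0,L2,L4}; idom=L4
  L8: preds {L6,L7}: {L0,L2,L4,L5,L6} ∩ {L0,L2,L4,L5,L7} = {L0,L2,L4,L5}; idom=L5
  L9: preds {L1,L4,L5,L8}: {L0,L1} ∩ {L0,L2,L4} ∩ {L0,L2,L4,L5} ∩ {L0,L2,L4,L5,L8} = {L0}; idom=L0

DF derivation:
  L2←L0: walk · to L0
  L2←L1: walk L1 to L0
  L5←L4: walk · to L4
  L5←L7: walk L7→L5 to L4
  L8←L6: walk L6 to L5
  L8←L7: walk L7 to L5
  L9←L1: walk L1 to L0
  L9←L4: walk L4→L2 to L0
  L9←L5: walk L5→L4→L2 to L0
  L9←L8: walk L8→L5→L4→L2 to L0
  L0 → ∅
  L1 → {L2,L9}
  L2 → {L9}
  L3 → ∅
  L4 → {L9}
  L5 → {L5,L9}
  L6 → {L8}
  L7 → {L5,L8}
  L8 → {L9}
  L9 → ∅

φ for d: defs {L6,L7,L9}
  DF⁺ = {L5,L8,L9}

Answer: ["L5", "L8", "L9"]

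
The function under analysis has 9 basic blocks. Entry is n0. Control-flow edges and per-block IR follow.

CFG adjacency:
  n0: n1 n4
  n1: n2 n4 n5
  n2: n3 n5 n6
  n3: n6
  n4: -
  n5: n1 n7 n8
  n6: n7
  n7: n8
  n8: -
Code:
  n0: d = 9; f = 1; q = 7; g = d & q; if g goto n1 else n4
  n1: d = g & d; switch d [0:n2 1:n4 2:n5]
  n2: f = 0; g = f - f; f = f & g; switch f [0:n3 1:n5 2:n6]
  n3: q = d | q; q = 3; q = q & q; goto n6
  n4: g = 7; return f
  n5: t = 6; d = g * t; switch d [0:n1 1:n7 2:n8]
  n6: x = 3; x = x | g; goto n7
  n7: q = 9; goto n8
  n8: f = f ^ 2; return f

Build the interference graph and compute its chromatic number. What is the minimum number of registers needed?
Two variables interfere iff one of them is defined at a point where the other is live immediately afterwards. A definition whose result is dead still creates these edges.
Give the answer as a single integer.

Answer: 4

Working:
Per-block:
  n0: def={d,f,g,q} ue=∅
  n1: def={d} ue={d,g}
  n2: def={f,g} ue=∅
  n3: def={q} ue={d,q}
  n4: def={g} ue={f}
  n5: def={d,t} ue={g}
  n6: def={x} ue={g}
  n7: def={q} ue=∅
  n8: def={f} ue={f}

Liveness:
  n0 li=∅ lo={d,f,g,q}
  n1 li={d,f,g,q} lo={d,f,g,q}
  n2 li={d,q} lo={d,f,g,q}
  n3 li={d,f,g,q} lo={f,g}
  n4 li={f} lo=∅
  n5 li={f,g,q} lo={d,f,g,q}
  n6 li={f,g} lo={f}
  n7 li={f} lo={f}
  n8 li={f} lo=∅

Interfere edges:
  d — {f,g,q}
  f — {d,g,q,t,x}
  g — {d,f,q,t,x}
  q — {d,f,g,t}
  t — {f,g,q}
  x — {f,g}

Chromatic number:
  lower bound: {d,f,g,q} mutually conflict ⇒ χ ≥ 4
  assign d→R3 f→R0 g→R1 q→R2 t→R3 x→R2 — no edge inside a register ⇒ χ ≤ 4
  χ = 4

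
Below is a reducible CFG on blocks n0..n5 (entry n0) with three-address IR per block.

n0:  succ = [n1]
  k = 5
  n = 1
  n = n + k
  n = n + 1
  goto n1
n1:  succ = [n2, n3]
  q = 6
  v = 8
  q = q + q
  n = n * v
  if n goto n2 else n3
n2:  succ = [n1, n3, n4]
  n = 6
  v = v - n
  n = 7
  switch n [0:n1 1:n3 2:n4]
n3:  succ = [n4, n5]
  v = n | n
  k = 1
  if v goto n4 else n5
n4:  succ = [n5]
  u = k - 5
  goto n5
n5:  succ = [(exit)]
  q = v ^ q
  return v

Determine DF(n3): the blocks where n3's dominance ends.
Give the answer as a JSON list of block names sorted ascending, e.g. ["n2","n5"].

Answer: ["n4", "n5"]

Analysis:
idom tree: n1←n0 n2←n1 n3←n1 n4←n1 n5←n1
Dom∩ at merges:
  n1: preds {n0,n2}: {n0} ∩ {n0,n1,n2} = {n0}; idom=n0
  n3: preds {n1,n2}: {n0,n1} ∩ {n0,n1,n2} = {n0,n1}; idom=n1
  n4: preds {n2,n3}: {n0,n1,n2} ∩ {n0,n1,n3} = {n0,n1}; idom=n1
  n5: preds {n3,n4}: {n0,n1,n3} ∩ {n0,n1,n4} = {n0,n1}; idom=n1

Frontier:
  n1←n0: walk · to n0
  n1←n2: walk n2→n1 to n0
  n3←n1: walk · to n1
  n3←n2: walk n2 to n1
  n4←n2: walk n2 to n1
  n4←n3: walk n3 to n1
  n5←n3: walk n3 to n1
  n5←n4: walk n4 to n1
  n0 → ∅
  n1 → {n1}
  n2 → {n1,n3,n4}
  n3 → {n4,n5}
  n4 → {n5}
  n5 → ∅

DF(n3) = ["n4", "n5"]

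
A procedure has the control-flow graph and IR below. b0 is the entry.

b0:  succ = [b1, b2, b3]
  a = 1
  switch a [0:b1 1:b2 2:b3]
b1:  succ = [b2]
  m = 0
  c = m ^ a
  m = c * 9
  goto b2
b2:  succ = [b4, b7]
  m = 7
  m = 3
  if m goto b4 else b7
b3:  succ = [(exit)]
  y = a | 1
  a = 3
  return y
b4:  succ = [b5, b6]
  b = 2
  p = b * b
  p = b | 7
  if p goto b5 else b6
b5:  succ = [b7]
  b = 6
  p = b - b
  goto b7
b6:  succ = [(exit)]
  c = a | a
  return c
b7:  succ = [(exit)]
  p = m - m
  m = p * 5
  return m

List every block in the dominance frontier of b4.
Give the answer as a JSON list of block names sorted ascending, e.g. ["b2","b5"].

idom tree: b1←b0 b2←b0 b3←b0 b4←b2 b5←b4 b6←b4 b7←b2
Join-block Dom:
  b2: preds {b0,b1}: {b0} ∩ {b0,b1} = {b0}; idom=b0
  b7: preds {b2,b5}: {b0,b2} ∩ {b0,b2,b4,b5} = {b0,b2}; idom=b2

DF derivation:
  join b2 pred b0: · stop@b0
  join b2 pred b1: b1 stop@b0
  join b7 pred b2: · stop@b2
  join b7 pred b5: b5→b4 stop@b2
  DF(b0)=∅
  DF(b1)={b2}
  DF(b2)=∅
  DF(b3)=∅
  DF(b4)={b7}
  DF(b5)={b7}
  DF(b6)=∅
  DF(b7)=∅

DF(b4) = ["b7"]

Answer: ["b7"]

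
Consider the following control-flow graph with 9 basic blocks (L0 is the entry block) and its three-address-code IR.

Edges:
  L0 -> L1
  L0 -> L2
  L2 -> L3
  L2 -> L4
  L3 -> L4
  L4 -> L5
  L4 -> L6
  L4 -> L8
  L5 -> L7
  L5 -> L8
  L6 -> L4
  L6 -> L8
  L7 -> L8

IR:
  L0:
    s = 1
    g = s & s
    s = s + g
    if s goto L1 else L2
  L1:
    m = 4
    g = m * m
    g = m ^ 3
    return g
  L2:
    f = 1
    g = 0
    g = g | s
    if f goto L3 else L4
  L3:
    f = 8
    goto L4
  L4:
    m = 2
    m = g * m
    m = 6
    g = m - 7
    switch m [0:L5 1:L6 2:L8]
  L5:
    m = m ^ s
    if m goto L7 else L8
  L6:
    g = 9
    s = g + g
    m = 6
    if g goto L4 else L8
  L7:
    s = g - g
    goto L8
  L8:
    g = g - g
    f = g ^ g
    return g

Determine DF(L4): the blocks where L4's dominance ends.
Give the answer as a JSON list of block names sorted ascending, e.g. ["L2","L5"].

idom tree: L1←L0 L2←L0 L3←L2 L4←L2 L5←L4 L6←L4 L7←L5 L8←L4
Join-block Dom:
  L4: preds {L2,L3,L6}: {L0,L2} ∩ {L0,L2,L3} ∩ {L0,L2,L4,L6} = {L0,L2}; idom=L2
  L8: preds {L4,L5,L6,L7}: {L0,L2,L4} ∩ {L0,L2,L4,L5} ∩ {L0,L2,L4,L6} ∩ {L0,L2,L4,L5,L7} = {L0,L2,L4}; idom=L4

DF walk-up:
  L4←L2: walk · to L2
  L4←L3: walk L3 to L2
  L4←L6: walk L6→L4 to L2
  L8←L4: walk · to L4
  L8←L5: walk L5 to L4
  L8←L6: walk L6 to L4
  L8←L7: walk L7→L5 to L4
  L0: DF=∅
  L1: DF=∅
  L2: DF=∅
  L3: DF={L4}
  L4: DF={L4}
  L5: DF={L8}
  L6: DF={L4,L8}
  L7: DF={L8}
  L8: DF=∅

DF(L4) = ["L4"]

Answer: ["L4"]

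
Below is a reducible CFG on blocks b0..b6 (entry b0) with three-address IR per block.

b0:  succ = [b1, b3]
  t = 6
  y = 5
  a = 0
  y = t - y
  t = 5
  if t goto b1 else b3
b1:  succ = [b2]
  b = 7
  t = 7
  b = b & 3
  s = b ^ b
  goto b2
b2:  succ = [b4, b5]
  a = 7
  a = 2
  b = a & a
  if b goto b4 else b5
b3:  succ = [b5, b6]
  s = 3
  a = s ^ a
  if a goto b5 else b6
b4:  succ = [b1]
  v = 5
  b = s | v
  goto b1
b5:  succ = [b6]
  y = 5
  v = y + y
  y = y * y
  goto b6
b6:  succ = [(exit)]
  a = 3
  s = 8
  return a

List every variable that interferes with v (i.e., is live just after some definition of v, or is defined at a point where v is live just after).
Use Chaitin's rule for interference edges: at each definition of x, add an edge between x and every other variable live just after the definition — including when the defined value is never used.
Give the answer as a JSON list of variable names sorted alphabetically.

Answer: ["s", "y"]

Derivation:
def/use:
  b0: def={a,t,y} ue=∅
  b1: def={b,s,t} ue=∅
  b2: def={a,b} ue=∅
  b3: def={a,s} ue={a}
  b4: def={b,v} ue={s}
  b5: def={v,y} ue=∅
  b6: def={a,s} ue=∅

Backward fixpoint:
  b0: in=∅ out={a}
  b1: in=∅ out={s}
  b2: in={s} out={s}
  b3: in={a} out=∅
  b4: in={s} out=∅
  b5: in=∅ out=∅
  b6: in=∅ out=∅

Interference:
  a — {s,t,y}
  b — {s,t}
  s — {a,b,v}
  t — {a,b,y}
  v — {s,y}
  y — {a,t,v}

N(v) = ["s", "y"]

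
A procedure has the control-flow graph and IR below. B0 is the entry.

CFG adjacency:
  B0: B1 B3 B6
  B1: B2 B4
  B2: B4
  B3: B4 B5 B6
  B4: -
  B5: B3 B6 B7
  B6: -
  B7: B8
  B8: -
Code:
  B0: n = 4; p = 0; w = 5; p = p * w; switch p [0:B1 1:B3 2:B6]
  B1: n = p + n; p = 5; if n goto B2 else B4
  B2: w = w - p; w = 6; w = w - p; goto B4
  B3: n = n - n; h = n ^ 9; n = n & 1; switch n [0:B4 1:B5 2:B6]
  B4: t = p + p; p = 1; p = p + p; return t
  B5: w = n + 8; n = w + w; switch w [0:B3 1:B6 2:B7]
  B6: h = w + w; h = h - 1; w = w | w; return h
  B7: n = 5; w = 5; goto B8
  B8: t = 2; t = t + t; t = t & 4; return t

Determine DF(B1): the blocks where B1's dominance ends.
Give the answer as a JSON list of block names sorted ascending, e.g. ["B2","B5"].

Answer: ["B4"]

Derivation:
idom tree: B1←B0 B2←B1 B3←B0 B4←B0 B5←B3 B6←B0 B7←B5 B8←B7
Dom at joins:
  B3: preds {B0,B5}: {B0} ∩ {B0,B3,B5} = {B0}; idom=B0
  B4: preds {B1,B2,B3}: {B0,B1} ∩ {B0,B1,B2} ∩ {B0,B3} = {B0}; idom=B0
  B6: preds {B0,B3,B5}: {B0} ∩ {B0,B3} ∩ {B0,B3,B5} = {B0}; idom=B0

DF walk-up:
  join B3 pred B0: · stop@B0
  join B3 pred B5: B5→B3 stop@B0
  join B4 pred B1: B1 stop@B0
  join B4 pred B2: B2→B1 stop@B0
  join B4 pred B3: B3 stop@B0
  join B6 pred B0: · stop@B0
  join B6 pred B3: B3 stop@B0
  join B6 pred B5: B5→B3 stop@B0
  B0: DF=∅
  B1: DF={B4}
  B2: DF={B4}
  B3: DF={B3,B4,B6}
  B4: DF=∅
  B5: DF={B3,B6}
  B6: DF=∅
  B7: DF=∅
  B8: DF=∅

DF(B1) = ["B4"]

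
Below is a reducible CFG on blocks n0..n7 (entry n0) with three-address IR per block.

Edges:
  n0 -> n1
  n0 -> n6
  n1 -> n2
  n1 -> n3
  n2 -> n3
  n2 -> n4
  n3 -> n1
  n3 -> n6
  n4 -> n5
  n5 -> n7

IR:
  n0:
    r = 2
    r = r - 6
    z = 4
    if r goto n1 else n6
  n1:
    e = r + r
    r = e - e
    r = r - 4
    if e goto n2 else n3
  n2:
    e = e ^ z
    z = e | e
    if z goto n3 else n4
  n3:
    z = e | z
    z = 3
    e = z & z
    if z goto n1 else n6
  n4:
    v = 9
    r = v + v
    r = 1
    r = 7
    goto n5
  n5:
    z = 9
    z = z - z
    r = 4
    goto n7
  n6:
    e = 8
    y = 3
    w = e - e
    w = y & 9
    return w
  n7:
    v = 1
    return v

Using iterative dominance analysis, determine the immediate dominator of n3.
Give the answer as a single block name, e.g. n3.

Answer: n1

Analysis:
idom tree: n1←n0 n2←n1 n3←n1 n4←n2 n5←n4 n6←n0 n7←n5
Dom at joins:
  n1: preds {n0,n3}: {n0} ∩ {n0,n1,n3} = {n0}; idom=n0
  n3: preds {n1,n2}: {n0,n1} ∩ {n0,n1,n2} = {n0,n1}; idom=n1
  n6: preds {n0,n3}: {n0} ∩ {n0,n1,n3} = {n0}; idom=n0

idom(n3) = n1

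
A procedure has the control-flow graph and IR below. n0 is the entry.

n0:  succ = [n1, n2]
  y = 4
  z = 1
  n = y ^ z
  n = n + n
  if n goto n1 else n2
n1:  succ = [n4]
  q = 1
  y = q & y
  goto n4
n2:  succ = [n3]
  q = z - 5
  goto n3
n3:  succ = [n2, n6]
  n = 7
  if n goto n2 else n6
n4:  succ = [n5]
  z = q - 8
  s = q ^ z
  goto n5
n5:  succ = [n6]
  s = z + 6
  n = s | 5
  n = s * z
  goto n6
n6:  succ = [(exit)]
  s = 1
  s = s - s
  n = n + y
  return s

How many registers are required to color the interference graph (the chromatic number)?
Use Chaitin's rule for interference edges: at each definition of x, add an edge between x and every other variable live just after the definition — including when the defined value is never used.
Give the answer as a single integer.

Per-block:
  n0 def {n,y,z} use ∅
  n1 def {q,y} use {y}
  n2 def {q} use {z}
  n3 def {n} use ∅
  n4 def {s,z} use {q}
  n5 def {n,s} use {z}
  n6 def {n,s} use {n,y}

Backward fixpoint:
  n0: in=∅ out={y,z}
  n1: in={y} out={q,y}
  n2: in={y,z} out={y,z}
  n3: in={y,z} out={n,y,z}
  n4: in={q,y} out={y,z}
  n5: in={y,z} out={n,y}
  n6: in={n,y} out=∅

Interfere edges:
  n: {s,y,z}
  q: {y,z}
  s: {n,y,z}
  y: {n,q,s,z}
  z: {n,q,s,y}

Colouring:
  lower bound: {n,s,y,z} mutually conflict ⇒ χ ≥ 4
  4-colouring: c0={y}  c1={z}  c2={n,q}  c3={s}
  χ = 4

Answer: 4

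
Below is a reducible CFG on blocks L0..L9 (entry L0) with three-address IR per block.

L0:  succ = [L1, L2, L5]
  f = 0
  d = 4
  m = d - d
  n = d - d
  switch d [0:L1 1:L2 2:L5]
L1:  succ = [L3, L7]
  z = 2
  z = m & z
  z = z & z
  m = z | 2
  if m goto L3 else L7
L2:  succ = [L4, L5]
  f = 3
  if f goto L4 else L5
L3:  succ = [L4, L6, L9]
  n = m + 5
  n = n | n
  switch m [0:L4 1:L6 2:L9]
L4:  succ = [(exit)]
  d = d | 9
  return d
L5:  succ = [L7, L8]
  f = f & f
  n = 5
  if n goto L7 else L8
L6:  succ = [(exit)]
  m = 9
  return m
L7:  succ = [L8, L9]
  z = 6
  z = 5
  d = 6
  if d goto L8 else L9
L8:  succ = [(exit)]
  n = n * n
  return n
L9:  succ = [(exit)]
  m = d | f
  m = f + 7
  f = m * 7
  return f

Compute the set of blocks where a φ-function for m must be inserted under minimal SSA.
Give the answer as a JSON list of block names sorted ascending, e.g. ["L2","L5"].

Answer: ["L4", "L7", "L8", "L9"]

Analysis:
idom tree: L1←L0 L2←L0 L3←L1 L4←L0 L5←L0 L6←L3 L7←L0 L8←L0 L9←L0
Dom∩ at merges:
  L4: preds {L2,L3}: {L0,L2} ∩ {L0,L1,L3} = {L0}; idom=L0
  L5: preds {L0,L2}: {L0} ∩ {L0,L2} = {L0}; idom=L0
  L7: preds {L1,L5}: {L0,L1} ∩ {L0,L5} = {L0}; idom=L0
  L8: preds {L5,L7}: {L0,L5} ∩ {L0,L7} = {L0}; idom=L0
  L9: preds {L3,L7}: {L0,L1,L3} ∩ {L0,L7} = {L0}; idom=L0

DF walk-up:
  L4←L2: walk L2 to L0
  L4←L3: walk L3→L1 to L0
  L5←L0: walk · to L0
  L5←L2: walk L2 to L0
  L7←L1: walk L1 to L0
  L7←L5: walk L5 to L0
  L8←L5: walk L5 to L0
  L8←L7: walk L7 to L0
  L9←L3: walk L3→L1 to L0
  L9←L7: walk L7 to L0
  L0: DF=∅
  L1: DF={L4,L7,L9}
  L2: DF={L4,L5}
  L3: DF={L4,L9}
  L4: DF=∅
  L5: DF={L7,L8}
  L6: DF=∅
  L7: DF={L8,L9}
  L8: DF=∅
  L9: DF=∅

φ for m: defs {L0,L1,L6,L9}
  DF⁺ = {L4,L7,L8,L9}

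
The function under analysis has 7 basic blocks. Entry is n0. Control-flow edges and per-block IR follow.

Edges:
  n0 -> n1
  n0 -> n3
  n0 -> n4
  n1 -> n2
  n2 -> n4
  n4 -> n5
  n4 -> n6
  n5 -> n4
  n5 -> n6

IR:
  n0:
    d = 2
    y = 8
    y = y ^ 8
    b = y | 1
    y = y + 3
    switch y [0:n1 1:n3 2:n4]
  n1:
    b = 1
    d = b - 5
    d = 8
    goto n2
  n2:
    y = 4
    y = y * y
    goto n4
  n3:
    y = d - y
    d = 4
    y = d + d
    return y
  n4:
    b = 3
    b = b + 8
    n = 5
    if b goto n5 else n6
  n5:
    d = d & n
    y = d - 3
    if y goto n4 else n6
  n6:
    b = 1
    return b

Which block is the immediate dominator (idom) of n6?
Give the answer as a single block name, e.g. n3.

Answer: n4

Working:
idom tree: n1←n0 n2←n1 n3←n0 n4←n0 n5←n4 n6←n4
Dom at joins:
  n4: preds {n0,n2,n5}: {n0} ∩ {n0,n1,n2} ∩ {n0,n4,n5} = {n0}; idom=n0
  n6: preds {n4,n5}: {n0,n4} ∩ {n0,n4,n5} = {n0,n4}; idom=n4

idom(n6) = n4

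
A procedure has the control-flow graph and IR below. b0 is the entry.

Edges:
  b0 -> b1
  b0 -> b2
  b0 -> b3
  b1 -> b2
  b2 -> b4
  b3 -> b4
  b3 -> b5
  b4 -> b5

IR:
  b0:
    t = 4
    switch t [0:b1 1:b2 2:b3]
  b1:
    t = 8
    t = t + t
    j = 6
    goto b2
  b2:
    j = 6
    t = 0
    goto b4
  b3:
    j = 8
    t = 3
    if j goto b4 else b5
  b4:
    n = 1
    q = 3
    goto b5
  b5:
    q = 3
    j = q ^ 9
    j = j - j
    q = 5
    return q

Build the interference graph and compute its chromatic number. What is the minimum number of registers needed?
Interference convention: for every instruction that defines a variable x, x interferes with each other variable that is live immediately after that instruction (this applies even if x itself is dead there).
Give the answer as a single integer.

Answer: 2

Derivation:
def/use:
  b0: def={t} ue=∅
  b1: def={j,t} ue=∅
  b2: def={j,t} ue=∅
  b3: def={j,t} ue=∅
  b4: def={n,q} ue=∅
  b5: def={j,q} ue=∅

Backward fixpoint:
  b0 li=∅ lo=∅
  b1 li=∅ lo=∅
  b2 li=∅ lo=∅
  b3 li=∅ lo=∅
  b4 li=∅ lo=∅
  b5 li=∅ lo=∅

Interfere edges:
  j↔{t}
  n↔∅
  q↔∅
  t↔{j}

Colouring:
  lower bound: {j,t} mutually conflict ⇒ χ ≥ 2
  assign j→c0 n→c0 q→c0 t→c1 — no edge inside a register ⇒ χ ≤ 2
  χ = 2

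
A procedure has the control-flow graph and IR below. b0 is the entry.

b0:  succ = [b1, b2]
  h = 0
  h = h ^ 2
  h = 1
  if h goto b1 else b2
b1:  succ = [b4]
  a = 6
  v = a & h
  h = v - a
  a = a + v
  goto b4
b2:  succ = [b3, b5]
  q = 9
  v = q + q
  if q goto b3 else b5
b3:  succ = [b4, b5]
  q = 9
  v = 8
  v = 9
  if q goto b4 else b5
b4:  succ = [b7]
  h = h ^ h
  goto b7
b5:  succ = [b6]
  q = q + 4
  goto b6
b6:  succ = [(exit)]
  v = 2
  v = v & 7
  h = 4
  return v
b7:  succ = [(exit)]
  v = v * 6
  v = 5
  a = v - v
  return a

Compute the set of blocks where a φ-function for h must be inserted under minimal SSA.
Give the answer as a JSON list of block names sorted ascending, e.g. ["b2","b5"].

idom tree: b1←b0 b2←b0 b3←b2 b4←b0 b5←b2 b6←b5 b7←b4
Dom∩ at merges:
  b4: preds {b1,b3}: {b0,b1} ∩ {b0,b2,b3} = {b0}; idom=b0
  b5: preds {b2,b3}: {b0,b2} ∩ {b0,b2,b3} = {b0,b2}; idom=b2

DF walk-up:
  b4←b1: walk b1 to b0
  b4←b3: walk b3→b2 to b0
  b5←b2: walk · to b2
  b5←b3: walk b3 to b2
  b0 → ∅
  b1 → {b4}
  b2 → {b4}
  b3 → {b4,b5}
  b4 → ∅
  b5 → ∅
  b6 → ∅
  b7 → ∅

φ for h: defs {b0,b1,b4,b6}
  DF⁺ = {b4}

Answer: ["b4"]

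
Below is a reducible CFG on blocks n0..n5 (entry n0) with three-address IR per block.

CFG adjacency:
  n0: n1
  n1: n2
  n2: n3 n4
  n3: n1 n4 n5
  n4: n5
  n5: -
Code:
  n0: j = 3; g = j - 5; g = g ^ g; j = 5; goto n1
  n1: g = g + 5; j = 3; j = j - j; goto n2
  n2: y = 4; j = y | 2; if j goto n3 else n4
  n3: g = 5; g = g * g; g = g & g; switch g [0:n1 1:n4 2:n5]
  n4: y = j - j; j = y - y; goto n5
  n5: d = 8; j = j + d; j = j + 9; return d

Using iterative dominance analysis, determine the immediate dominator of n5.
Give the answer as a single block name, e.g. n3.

Answer: n2

Derivation:
idom tree: n1←n0 n2←n1 n3←n2 n4←n2 n5←n2
Dom∩ at merges:
  n1: preds {n0,n3}: {n0} ∩ {n0,n1,n2,n3} = {n0}; idom=n0
  n4: preds {n2,n3}: {n0,n1,n2} ∩ {n0,n1,n2,n3} = {n0,n1,n2}; idom=n2
  n5: preds {n3,n4}: {n0,n1,n2,n3} ∩ {n0,n1,n2,n4} = {n0,n1,n2}; idom=n2

idom(n5) = n2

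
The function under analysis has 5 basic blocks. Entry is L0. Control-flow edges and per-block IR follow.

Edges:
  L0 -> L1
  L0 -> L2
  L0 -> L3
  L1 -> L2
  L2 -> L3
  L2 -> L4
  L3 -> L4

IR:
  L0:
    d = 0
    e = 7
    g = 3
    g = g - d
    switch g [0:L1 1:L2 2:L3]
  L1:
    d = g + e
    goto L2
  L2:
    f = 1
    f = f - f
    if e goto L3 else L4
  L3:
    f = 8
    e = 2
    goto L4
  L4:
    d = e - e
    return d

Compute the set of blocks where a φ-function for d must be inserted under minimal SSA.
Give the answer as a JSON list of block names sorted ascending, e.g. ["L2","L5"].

Answer: ["L2", "L3", "L4"]

Derivation:
idom tree: L1←L0 L2←L0 L3←L0 L4←L0
Dom at joins:
  L2: preds {L0,L1}: {L0} ∩ {L0,L1} = {L0}; idom=L0
  L3: preds {L0,L2}: {L0} ∩ {L0,L2} = {L0}; idom=L0
  L4: preds {L2,L3}: {L0,L2} ∩ {L0,L3} = {L0}; idom=L0

DF walk-up:
  L2←L0: walk · to L0
  L2←L1: walk L1 to L0
  L3←L0: walk · to L0
  L3←L2: walk L2 to L0
  L4←L2: walk L2 to L0
  L4←L3: walk L3 to L0
  L0: DF=∅
  L1: DF={L2}
  L2: DF={L3,L4}
  L3: DF={L4}
  L4: DF=∅

φ for d: defs {L0,L1,L4}
  DF⁺ = {L2,L3,L4}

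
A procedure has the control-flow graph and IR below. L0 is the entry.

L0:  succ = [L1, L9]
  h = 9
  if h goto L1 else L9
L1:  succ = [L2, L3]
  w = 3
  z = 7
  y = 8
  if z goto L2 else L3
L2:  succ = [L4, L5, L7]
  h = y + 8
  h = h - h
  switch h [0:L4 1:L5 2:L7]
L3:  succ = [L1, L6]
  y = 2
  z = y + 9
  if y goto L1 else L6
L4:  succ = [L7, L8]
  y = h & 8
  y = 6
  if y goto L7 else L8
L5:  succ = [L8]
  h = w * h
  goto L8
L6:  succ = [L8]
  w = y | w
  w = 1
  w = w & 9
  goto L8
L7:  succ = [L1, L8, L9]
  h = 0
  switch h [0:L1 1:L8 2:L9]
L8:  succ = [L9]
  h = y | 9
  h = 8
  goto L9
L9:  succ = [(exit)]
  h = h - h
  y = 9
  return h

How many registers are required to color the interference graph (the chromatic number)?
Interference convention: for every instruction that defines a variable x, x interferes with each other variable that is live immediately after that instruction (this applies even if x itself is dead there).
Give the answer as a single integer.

def/use:
  L0 def {h} use ∅
  L1 def {w,y,z} use ∅
  L2 def {h} use {y}
  L3 def {y,z} use ∅
  L4 def {y} use {h}
  L5 def {h} use {h,w}
  L6 def {w} use {w,y}
  L7 def {h} use ∅
  L8 def {h} use {y}
  L9 def {h,y} use {h}

Backward fixpoint:
  L0: in=∅ out={h}
  L1: in=∅ out={w,y}
  L2: in={w,y} out={h,w,y}
  L3: in={w} out={w,y}
  L4: in={h} out={y}
  L5: in={h,w,y} out={y}
  L6: in={w,y} out={y}
  L7: in={y} out={h,y}
  L8: in={y} out={h}
  L9: in={h} out=∅

Conflict graph:
  h↔{w,y}
  w↔{h,y,z}
  y↔{h,w,z}
  z↔{w,y}

Chromatic number:
  lower bound: {h,w,y} mutually conflict ⇒ χ ≥ 3
  3-colouring: r0={w}  r1={y}  r2={h,z}
  χ = 3

Answer: 3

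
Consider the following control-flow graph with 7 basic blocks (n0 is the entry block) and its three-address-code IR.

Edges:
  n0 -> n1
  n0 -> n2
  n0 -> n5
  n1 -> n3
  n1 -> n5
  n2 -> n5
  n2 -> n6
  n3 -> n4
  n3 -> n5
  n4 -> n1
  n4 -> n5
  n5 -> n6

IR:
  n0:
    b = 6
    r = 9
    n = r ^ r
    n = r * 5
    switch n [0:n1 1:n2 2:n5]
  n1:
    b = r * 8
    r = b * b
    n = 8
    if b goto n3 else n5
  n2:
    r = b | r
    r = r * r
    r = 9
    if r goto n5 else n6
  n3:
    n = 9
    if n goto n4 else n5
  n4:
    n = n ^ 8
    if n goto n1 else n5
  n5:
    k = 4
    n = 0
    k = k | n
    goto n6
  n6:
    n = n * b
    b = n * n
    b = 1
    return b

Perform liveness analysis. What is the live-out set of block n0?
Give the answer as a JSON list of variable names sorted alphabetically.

Block summaries:
  n0: {b,n,r} / ∅
  n1: {b,n,r} / {r}
  n2: {r} / {b,r}
  n3: {n} / ∅
  n4: {n} / {n}
  n5: {k,n} / ∅
  n6: {b,n} / {b,n}

Live sets:
  n0 li=∅ lo={b,n,r}
  n1 li={r} lo={b,r}
  n2 li={b,n,r} lo={b,n}
  n3 li={b,r} lo={b,n,r}
  n4 li={b,n,r} lo={b,r}
  n5 li={b} lo={b,n}
  n6 li={b,n} lo=∅

live-out(n0) = ["b", "n", "r"]

Answer: ["b", "n", "r"]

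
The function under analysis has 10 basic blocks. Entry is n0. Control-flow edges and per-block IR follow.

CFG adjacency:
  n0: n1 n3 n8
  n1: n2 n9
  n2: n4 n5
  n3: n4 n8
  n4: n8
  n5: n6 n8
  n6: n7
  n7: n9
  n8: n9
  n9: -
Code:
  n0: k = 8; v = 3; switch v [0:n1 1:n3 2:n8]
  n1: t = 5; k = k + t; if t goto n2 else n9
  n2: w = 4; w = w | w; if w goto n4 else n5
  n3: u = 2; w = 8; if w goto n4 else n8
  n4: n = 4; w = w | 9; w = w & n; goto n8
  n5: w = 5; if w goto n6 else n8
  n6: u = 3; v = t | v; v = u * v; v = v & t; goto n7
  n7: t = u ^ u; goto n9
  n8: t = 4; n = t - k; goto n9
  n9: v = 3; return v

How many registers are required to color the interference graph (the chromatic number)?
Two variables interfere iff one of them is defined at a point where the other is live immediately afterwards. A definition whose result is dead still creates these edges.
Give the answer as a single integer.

Answer: 4

Derivation:
Per-block:
  n0: {k,v} / ∅
  n1: {k,t} / {k}
  n2: {w} / ∅
  n3: {u,w} / ∅
  n4: {n,w} / {w}
  n5: {w} / ∅
  n6: {u,v} / {t,v}
  n7: {t} / {u}
  n8: {n,t} / {k}
  n9: {v} / ∅

Backward fixpoint:
  n0 li=∅ lo={k,v}
  n1 li={k,v} lo={k,t,v}
  n2 li={k,t,v} lo={k,t,v,w}
  n3 li={k} lo={k,w}
  n4 li={k,w} lo={k}
  n5 li={k,t,v} lo={k,t,v}
  n6 li={t,v} lo={u}
  n7 li={u} lo=∅
  n8 li={k} lo=∅
  n9 li=∅ lo=∅

Conflict graph:
  k — {n,t,u,v,w}
  n — {k,w}
  t — {k,u,v,w}
  u — {k,t,v}
  v — {k,t,u,w}
  w — {k,n,t,v}

Registers:
  lower bound: {k,t,u,v} mutually conflict ⇒ χ ≥ 4
  4-colouring: R0={k}  R1={n,t}  R2={v}  R3={u,w}
  χ = 4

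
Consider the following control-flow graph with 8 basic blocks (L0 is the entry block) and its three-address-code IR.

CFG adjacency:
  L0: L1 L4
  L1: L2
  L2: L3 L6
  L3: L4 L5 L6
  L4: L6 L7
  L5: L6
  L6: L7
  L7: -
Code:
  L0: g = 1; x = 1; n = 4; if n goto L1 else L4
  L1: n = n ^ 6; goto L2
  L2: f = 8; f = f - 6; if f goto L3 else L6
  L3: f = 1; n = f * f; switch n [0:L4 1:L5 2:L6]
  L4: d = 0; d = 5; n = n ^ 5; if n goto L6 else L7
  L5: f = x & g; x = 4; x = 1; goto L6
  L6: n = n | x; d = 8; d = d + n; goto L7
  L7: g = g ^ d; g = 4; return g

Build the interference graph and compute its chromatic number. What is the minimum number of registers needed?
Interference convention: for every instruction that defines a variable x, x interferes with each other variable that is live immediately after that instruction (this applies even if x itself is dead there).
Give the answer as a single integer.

Block summaries:
  L0 def {g,n,x} use ∅
  L1 def {n} use {n}
  L2 def {f} use ∅
  L3 def {f,n} use ∅
  L4 def {d,n} use {n}
  L5 def {f,x} use {g,x}
  L6 def {d,n} use {n,x}
  L7 def {g} use {d,g}

Backward fixpoint:
  L0: in=∅ out={g,n,x}
  L1: in={g,n,x} out={g,n,x}
  L2: in={g,n,x} out={g,n,x}
  L3: in={g,x} out={g,n,x}
  L4: in={g,n,x} out={d,g,n,x}
  L5: in={g,n,x} out={g,n,x}
  L6: in={g,n,x} out={d,g}
  L7: in={d,g} out=∅

Interference:
  d↔{g,n,x}
  f↔{g,n,x}
  g↔{d,f,n,x}
  n↔{d,f,g,x}
  x↔{d,f,g,n}

Chromatic number:
  lower bound: {d,g,n,x} mutually conflict ⇒ χ ≥ 4
  4-colouring: R0={g}  R1={n}  R2={x}  R3={d,f}
  χ = 4

Answer: 4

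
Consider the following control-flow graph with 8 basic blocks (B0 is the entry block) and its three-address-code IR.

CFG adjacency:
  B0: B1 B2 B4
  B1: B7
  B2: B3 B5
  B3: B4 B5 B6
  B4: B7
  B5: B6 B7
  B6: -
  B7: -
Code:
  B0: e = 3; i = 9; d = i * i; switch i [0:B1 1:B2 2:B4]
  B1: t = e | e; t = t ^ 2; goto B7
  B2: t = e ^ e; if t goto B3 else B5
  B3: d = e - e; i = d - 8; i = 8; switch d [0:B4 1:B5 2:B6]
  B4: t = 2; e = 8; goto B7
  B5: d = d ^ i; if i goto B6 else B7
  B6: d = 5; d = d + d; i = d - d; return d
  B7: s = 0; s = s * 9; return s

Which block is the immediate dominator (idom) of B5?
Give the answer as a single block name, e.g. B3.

Answer: B2

Working:
idom tree: B1←B0 B2←B0 B3←B2 B4←B0 B5←B2 B6←B2 B7←B0
Dom∩ at merges:
  B4: preds {B0,B3}: {B0} ∩ {B0,B2,B3} = {B0}; idom=B0
  B5: preds {B2,B3}: {B0,B2} ∩ {B0,B2,B3} = {B0,B2}; idom=B2
  B6: preds {B3,B5}: {B0,B2,B3} ∩ {B0,B2,B5} = {B0,B2}; idom=B2
  B7: preds {B1,B4,B5}: {B0,B1} ∩ {B0,B4} ∩ {B0,B2,B5} = {B0}; idom=B0

idom(B5) = B2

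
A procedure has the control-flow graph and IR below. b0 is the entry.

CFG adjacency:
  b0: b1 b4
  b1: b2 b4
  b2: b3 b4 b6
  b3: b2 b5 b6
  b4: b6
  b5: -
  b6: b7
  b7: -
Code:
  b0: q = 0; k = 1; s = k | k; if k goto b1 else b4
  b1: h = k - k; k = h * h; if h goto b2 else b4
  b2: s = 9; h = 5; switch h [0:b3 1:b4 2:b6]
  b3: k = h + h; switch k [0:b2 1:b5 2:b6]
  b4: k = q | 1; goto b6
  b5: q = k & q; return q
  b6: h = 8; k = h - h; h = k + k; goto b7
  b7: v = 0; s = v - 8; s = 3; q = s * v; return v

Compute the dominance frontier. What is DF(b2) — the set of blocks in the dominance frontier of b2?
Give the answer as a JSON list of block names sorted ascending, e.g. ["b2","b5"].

idom tree: b1←b0 b2←b1 b3←b2 b4←b0 b5←b3 b6←b0 b7←b6
Join-block Dom:
  b2: preds {b1,b3}: {b0,b1} ∩ {b0,b1,b2,b3} = {b0,b1}; idom=b1
  b4: preds {b0,b1,b2}: {b0} ∩ {b0,b1} ∩ {b0,b1,b2} = {b0}; idom=b0
  b6: preds {b2,b3,b4}: {b0,b1,b2} ∩ {b0,b1,b2,b3} ∩ {b0,b4} = {b0}; idom=b0

DF walk-up:
  b2←b1: walk · to b1
  b2←b3: walk b3→b2 to b1
  b4←b0: walk · to b0
  b4←b1: walk b1 to b0
  b4←b2: walk b2→b1 to b0
  b6←b2: walk b2→b1 to b0
  b6←b3: walk b3→b2→b1 to b0
  b6←b4: walk b4 to b0
  b0: DF=∅
  b1: DF={b4,b6}
  b2: DF={b2,b4,b6}
  b3: DF={b2,b6}
  b4: DF={b6}
  b5: DF=∅
  b6: DF=∅
  b7: DF=∅

DF(b2) = ["b2", "b4", "b6"]

Answer: ["b2", "b4", "b6"]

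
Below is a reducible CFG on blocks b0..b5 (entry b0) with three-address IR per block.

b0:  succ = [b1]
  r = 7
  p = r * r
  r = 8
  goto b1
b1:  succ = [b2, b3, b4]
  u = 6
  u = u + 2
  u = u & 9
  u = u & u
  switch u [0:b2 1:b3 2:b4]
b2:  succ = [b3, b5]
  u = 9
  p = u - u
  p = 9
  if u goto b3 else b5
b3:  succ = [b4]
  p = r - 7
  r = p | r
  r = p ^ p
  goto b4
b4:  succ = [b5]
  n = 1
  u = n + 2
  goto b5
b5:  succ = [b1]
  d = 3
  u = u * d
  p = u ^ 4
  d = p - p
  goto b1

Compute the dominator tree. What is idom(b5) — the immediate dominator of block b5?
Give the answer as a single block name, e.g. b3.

idom tree: b1←b0 b2←b1 b3←b1 b4←b1 b5←b1
Dom at joins:
  b1: preds {b0,b5}: {b0} ∩ {b0,b1,b5} = {b0}; idom=b0
  b3: preds {b1,b2}: {b0,b1} ∩ {b0,b1,b2} = {b0,b1}; idom=b1
  b4: preds {b1,b3}: {b0,b1} ∩ {b0,b1,b3} = {b0,b1}; idom=b1
  b5: preds {b2,b4}: {b0,b1,b2} ∩ {b0,b1,b4} = {b0,b1}; idom=b1

idom(b5) = b1

Answer: b1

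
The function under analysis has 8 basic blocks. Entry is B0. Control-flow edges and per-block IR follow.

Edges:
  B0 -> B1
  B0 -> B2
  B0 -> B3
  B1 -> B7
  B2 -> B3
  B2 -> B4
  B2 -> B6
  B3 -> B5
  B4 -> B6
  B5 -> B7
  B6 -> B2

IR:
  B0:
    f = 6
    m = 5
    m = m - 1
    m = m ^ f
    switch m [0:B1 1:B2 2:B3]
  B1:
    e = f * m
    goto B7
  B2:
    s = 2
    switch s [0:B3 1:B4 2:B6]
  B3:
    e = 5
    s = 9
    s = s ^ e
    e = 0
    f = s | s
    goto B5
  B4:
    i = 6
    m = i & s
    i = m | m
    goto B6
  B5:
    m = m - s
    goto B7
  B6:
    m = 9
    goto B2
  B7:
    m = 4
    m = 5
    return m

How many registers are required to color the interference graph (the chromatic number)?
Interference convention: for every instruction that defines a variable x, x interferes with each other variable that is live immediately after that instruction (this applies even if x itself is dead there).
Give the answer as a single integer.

Answer: 3

Analysis:
Per-block:
  B0: def={f,m} ue=∅
  B1: def={e} ue={f,m}
  B2: def={s} ue=∅
  B3: def={e,f,s} ue=∅
  B4: def={i,m} ue={s}
  B5: def={m} ue={m,s}
  B6: def={m} ue=∅
  B7: def={m} ue=∅

Live sets:
  live B0: ∅→{f,m}
  live B1: {f,m}→∅
  live B2: {m}→{m,s}
  live B3: {m}→{m,s}
  live B4: {s}→∅
  live B5: {m,s}→∅
  live B6: ∅→{m}
  live B7: ∅→∅

Interfere edges:
  e — {m,s}
  f — {m,s}
  i — {s}
  m — {e,f,s}
  s — {e,f,i,m}

Colouring:
  lower bound: {e,m,s} mutually conflict ⇒ χ ≥ 3
  3-colouring: c0={s}  c1={i,m}  c2={e,f}
  χ = 3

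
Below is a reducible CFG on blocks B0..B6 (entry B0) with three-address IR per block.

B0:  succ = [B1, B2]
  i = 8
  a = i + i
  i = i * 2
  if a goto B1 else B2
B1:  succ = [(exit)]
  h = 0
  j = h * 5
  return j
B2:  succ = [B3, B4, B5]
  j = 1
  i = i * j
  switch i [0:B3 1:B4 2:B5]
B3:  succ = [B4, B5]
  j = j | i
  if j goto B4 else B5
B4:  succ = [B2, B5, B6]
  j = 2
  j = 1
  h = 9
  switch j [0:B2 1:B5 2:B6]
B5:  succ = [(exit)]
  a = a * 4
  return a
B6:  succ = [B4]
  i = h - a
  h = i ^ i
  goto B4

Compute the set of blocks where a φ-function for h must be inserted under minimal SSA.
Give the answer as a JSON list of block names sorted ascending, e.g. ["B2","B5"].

Answer: ["B2", "B4", "B5"]

Analysis:
idom tree: B1←B0 B2←B0 B3←B2 B4←B2 B5←B2 B6←B4
Dom∩ at merges:
  B2: preds {B0,B4}: {B0} ∩ {B0,B2,B4} = {B0}; idom=B0
  B4: preds {B2,B3,B6}: {B0,B2} ∩ {B0,B2,B3} ∩ {B0,B2,B4,B6} = {B0,B2}; idom=B2
  B5: preds {B2,B3,B4}: {B0,B2} ∩ {B0,B2,B3} ∩ {B0,B2,B4} = {B0,B2}; idom=B2

Frontier:
  B2←B0: walk · to B0
  B2←B4: walk B4→B2 to B0
  B4←B2: walk · to B2
  B4←B3: walk B3 to B2
  B4←B6: walk B6→B4 to B2
  B5←B2: walk · to B2
  B5←B3: walk B3 to B2
  B5←B4: walk B4 to B2
  B0 → ∅
  B1 → ∅
  B2 → {B2}
  B3 → {B4,B5}
  B4 → {B2,B4,B5}
  B5 → ∅
  B6 → {B4}

φ for h: defs {B1,B4,B6}
  DF⁺ = {B2,B4,B5}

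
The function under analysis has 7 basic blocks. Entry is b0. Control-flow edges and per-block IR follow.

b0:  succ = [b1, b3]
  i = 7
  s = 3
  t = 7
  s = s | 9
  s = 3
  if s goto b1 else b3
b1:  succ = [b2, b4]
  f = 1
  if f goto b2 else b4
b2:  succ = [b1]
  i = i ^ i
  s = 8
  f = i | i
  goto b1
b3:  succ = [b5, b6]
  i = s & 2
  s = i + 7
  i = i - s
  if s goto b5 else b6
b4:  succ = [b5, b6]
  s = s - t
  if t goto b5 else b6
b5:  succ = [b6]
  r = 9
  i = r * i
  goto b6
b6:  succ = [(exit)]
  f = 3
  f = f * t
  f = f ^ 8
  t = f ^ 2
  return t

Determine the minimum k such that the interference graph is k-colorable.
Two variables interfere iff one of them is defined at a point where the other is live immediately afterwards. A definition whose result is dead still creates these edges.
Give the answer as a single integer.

Block summaries:
  b0: def={i,s,t} ue=∅
  b1: def={f} ue=∅
  b2: def={f,i,s} ue={i}
  b3: def={i,s} ue={s}
  b4: def={s} ue={s,t}
  b5: def={i,r} ue={i}
  b6: def={f,t} ue={t}

Liveness:
  b0 li=∅ lo={i,s,t}
  b1 li={i,s,t} lo={i,s,t}
  b2 li={i,t} lo={i,s,t}
  b3 li={s,t} lo={i,t}
  b4 li={i,s,t} lo={i,t}
  b5 li={i,t} lo={t}
  b6 li={t} lo=∅

Conflict graph:
  f↔{i,s,t}
  i↔{f,r,s,t}
  r↔{i,t}
  s↔{f,i,t}
  t↔{f,i,r,s}

Registers:
  lower bound: {f,i,s,t} mutually conflict ⇒ χ ≥ 4
  assign f→R2 i→R0 r→R2 s→R3 t→R1 — no edge inside a register ⇒ χ ≤ 4
  χ = 4

Answer: 4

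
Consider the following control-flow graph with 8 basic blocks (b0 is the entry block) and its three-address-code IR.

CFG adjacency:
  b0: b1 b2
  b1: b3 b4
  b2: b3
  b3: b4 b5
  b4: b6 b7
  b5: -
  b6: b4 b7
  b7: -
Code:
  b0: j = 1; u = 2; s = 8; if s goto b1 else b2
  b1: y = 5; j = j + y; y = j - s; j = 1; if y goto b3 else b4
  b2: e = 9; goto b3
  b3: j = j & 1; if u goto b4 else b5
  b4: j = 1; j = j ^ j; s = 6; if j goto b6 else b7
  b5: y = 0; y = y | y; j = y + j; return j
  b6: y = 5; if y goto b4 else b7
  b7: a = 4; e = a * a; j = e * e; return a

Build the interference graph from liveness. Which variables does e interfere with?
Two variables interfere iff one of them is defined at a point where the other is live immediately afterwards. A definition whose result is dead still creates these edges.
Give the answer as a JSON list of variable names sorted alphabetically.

def/use:
  b0: {j,s,u} / ∅
  b1: {j,y} / {j,s}
  b2: {e} / ∅
  b3: {j} / {j,u}
  b4: {j,s} / ∅
  b5: {j,y} / {j}
  b6: {y} / ∅
  b7: {a,e,j} / ∅

Liveness:
  b0: in=∅ out={j,s,u}
  b1: in={j,s,u} out={j,u}
  b2: in={j,u} out={j,u}
  b3: in={j,u} out={j}
  b4: in=∅ out=∅
  b5: in={j} out=∅
  b6: in=∅ out=∅
  b7: in=∅ out=∅

Conflict graph:
  a↔{e,j}
  e↔{a,j,u}
  j↔{a,e,s,u,y}
  s↔{j,u,y}
  u↔{e,j,s,y}
  y↔{j,s,u}

N(e) = ["a", "j", "u"]

Answer: ["a", "j", "u"]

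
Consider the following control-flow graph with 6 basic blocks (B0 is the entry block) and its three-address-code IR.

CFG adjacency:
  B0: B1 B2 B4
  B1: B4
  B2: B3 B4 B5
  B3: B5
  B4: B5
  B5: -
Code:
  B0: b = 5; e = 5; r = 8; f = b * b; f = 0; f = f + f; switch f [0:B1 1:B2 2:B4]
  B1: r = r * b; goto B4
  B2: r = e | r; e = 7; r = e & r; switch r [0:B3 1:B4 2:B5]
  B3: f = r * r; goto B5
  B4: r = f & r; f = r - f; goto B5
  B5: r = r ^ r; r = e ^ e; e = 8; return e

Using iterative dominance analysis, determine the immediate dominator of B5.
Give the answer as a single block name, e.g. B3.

idom tree: B1←B0 B2←B0 B3←B2 B4←B0 B5←B0
Dom∩ at merges:
  B4: preds {B0,B1,B2}: {B0} ∩ {B0,B1} ∩ {B0,B2} = {B0}; idom=B0
  B5: preds {B2,B3,B4}: {B0,B2} ∩ {B0,B2,B3} ∩ {B0,B4} = {B0}; idom=B0

idom(B5) = B0

Answer: B0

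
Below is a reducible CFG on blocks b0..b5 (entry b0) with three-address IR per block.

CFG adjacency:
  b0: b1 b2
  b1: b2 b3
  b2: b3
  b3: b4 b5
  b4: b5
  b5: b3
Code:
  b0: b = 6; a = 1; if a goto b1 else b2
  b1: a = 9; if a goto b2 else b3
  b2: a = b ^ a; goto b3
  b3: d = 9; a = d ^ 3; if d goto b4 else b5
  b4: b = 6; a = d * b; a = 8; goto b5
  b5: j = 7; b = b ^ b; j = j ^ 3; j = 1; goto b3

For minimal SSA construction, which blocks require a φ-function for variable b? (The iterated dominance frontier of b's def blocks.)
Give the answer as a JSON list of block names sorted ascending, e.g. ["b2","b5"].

Answer: ["b3", "b5"]

Working:
idom tree: b1←b0 b2←b0 b3←b0 b4←b3 b5←b3
Dom at joins:
  b2: preds {b0,b1}: {b0} ∩ {b0,b1} = {b0}; idom=b0
  b3: preds {b1,b2,b5}: {b0,b1} ∩ {b0,b2} ∩ {b0,b3,b5} = {b0}; idom=b0
  b5: preds {b3,b4}: {b0,b3} ∩ {b0,b3,b4} = {b0,b3}; idom=b3

DF derivation:
  b2←b0: walk · to b0
  b2←b1: walk b1 to b0
  b3←b1: walk b1 to b0
  b3←b2: walk b2 to b0
  b3←b5: walk b5→b3 to b0
  b5←b3: walk · to b3
  b5←b4: walk b4 to b3
  b0: DF=∅
  b1: DF={b2,b3}
  b2: DF={b3}
  b3: DF={b3}
  b4: DF={b5}
  b5: DF={b3}

φ for b: defs {b0,b4,b5}
  DF⁺ = {b3,b5}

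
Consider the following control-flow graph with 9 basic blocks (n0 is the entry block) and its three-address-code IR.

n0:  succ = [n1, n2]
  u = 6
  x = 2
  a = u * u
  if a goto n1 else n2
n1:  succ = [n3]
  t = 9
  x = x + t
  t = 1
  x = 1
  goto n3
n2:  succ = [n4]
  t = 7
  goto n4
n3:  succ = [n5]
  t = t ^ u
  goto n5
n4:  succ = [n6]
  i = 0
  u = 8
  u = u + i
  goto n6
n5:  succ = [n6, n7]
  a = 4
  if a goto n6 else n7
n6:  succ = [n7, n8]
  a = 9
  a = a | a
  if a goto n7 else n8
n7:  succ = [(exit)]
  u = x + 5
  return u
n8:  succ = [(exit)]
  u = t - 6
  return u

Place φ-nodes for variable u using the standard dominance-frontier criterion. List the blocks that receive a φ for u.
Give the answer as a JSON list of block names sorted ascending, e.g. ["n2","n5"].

Answer: ["n6", "n7"]

Derivation:
idom tree: n1←n0 n2←n0 n3←n1 n4←n2 n5←n3 n6←n0 n7←n0 n8←n6
Dom∩ at merges:
  n6: preds {n4,n5}: {n0,n2,n4} ∩ {n0,n1,n3,n5} = {n0}; idom=n0
  n7: preds {n5,n6}: {n0,n1,n3,n5} ∩ {n0,n6} = {n0}; idom=n0

DF derivation:
  n6←n4: walk n4→n2 to n0
  n6←n5: walk n5→n3→n1 to n0
  n7←n5: walk n5→n3→n1 to n0
  n7←n6: walk n6 to n0
  n0 → ∅
  n1 → {n6,n7}
  n2 → {n6}
  n3 → {n6,n7}
  n4 → {n6}
  n5 → {n6,n7}
  n6 → {n7}
  n7 → ∅
  n8 → ∅

φ for u: defs {n0,n4,n7,n8}
  DF⁺ = {n6,n7}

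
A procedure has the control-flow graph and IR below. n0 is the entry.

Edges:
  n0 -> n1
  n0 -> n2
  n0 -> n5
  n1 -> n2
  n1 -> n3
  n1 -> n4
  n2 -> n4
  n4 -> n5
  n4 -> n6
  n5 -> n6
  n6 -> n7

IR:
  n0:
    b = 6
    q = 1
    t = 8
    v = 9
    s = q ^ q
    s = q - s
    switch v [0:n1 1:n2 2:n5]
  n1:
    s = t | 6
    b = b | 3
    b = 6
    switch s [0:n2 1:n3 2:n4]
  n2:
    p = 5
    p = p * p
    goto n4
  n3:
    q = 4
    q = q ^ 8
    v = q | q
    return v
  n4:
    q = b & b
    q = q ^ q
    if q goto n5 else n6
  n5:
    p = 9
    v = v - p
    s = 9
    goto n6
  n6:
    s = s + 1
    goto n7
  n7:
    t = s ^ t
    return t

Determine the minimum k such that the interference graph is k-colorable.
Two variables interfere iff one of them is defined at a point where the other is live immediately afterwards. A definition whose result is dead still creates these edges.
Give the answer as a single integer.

Answer: 5

Working:
Per-block:
  n0: def={b,q,s,t,v} ue=∅
  n1: def={b,s} ue={b,t}
  n2: def={p} ue=∅
  n3: def={q,v} ue=∅
  n4: def={q} ue={b}
  n5: def={p,s,v} ue={v}
  n6: def={s} ue={s}
  n7: def={t} ue={s,t}

Live sets:
  n0: in=∅ out={b,s,t,v}
  n1: in={b,t,v} out={b,s,t,v}
  n2: in={b,s,t,v} out={b,s,t,v}
  n3: in=∅ out=∅
  n4: in={b,s,t,v} out={s,t,v}
  n5: in={t,v} out={s,t}
  n6: in={s,t} out={s,t}
  n7: in={s,t} out=∅

Interference:
  b↔{p,q,s,t,v}
  p↔{b,s,t,v}
  q↔{b,s,t,v}
  s↔{b,p,q,t,v}
  t↔{b,p,q,s,v}
  v↔{b,p,q,s,t}

Colouring:
  clique {b,p,s,t,v} ⇒ need ≥ 5
  assign b→c0 p→c4 q→c4 s→c1 t→c2 v→c3 — no edge inside a register ⇒ χ ≤ 5
  χ = 5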